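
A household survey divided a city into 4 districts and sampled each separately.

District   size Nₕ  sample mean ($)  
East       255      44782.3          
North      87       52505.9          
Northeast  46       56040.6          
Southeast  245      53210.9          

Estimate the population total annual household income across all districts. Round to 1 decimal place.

31602037.9

Estimate total by summing Nₕ·x̄ₕ over strata.
255·44782.3 + 87·52505.9 + 46·56040.6 + 245·53210.9 = 11419486.5 + 4568013.3 + 2577867.6 + 13036670.5 = 31602037.9.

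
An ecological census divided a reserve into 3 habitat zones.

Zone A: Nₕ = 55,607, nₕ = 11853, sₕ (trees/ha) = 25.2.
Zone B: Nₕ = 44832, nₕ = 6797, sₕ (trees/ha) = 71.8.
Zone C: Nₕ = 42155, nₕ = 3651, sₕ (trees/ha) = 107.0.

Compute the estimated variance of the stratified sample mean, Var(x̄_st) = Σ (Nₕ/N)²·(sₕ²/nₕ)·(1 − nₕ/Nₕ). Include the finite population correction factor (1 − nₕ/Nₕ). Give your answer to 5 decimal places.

0.32034

N = 142594; Wₕ = Nₕ/N.
zone A: (55607/142594)²·25.2²/11853·(1 − 11853/55607) = 0.00641088
zone B: (44832/142594)²·71.8²/6797·(1 − 6797/44832) = 0.06360638
zone C: (42155/142594)²·107.0²/3651·(1 − 3651/42155) = 0.25032727
Sum = 0.32034452 → 0.32034.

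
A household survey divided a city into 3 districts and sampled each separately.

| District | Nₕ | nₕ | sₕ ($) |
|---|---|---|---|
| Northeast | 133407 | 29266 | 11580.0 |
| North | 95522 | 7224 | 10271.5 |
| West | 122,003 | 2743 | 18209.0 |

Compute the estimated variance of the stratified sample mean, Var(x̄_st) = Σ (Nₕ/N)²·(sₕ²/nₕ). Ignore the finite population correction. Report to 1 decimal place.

N = 350932. Term for each stratum: Wₕ²sₕ²/nₕ.
Var(x̄_st) = 662.1632 + 1082.0588 + 14609.7055 = 16353.9275 → 16353.9.

16353.9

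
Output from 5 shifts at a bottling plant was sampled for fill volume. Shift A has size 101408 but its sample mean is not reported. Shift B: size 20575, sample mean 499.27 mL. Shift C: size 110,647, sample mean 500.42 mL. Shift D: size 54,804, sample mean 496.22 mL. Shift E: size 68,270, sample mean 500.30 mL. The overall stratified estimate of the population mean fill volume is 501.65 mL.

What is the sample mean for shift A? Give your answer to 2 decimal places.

507.32

Σ Nₕx̄ₕ = N·μ, so 101408·x̄_A = 355704·501.65 − (20575·499.27 + 110647·500.42 + 54804·496.22 + 68270·500.30).
= 178438911.6 − 126992773.87 = 51446137.73.
x̄_A = 51446137.73 / 101408 = 507.3183... → 507.32.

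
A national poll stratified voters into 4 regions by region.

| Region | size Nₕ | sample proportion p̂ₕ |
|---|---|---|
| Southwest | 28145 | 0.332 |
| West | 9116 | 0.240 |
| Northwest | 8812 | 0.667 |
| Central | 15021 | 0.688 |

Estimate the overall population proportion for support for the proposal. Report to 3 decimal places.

0.454

N = 28145 + 9116 + 8812 + 15021 = 61094.
Overall proportion = Σ (Nₕ/N)·p̂ₕ.
Σ Nₕp̂ₕ = 9344.14 + 2187.84 + 5877.604 + 10334.448 = 27744.032.
27744.032 / 61094 = 0.45412... → 0.454.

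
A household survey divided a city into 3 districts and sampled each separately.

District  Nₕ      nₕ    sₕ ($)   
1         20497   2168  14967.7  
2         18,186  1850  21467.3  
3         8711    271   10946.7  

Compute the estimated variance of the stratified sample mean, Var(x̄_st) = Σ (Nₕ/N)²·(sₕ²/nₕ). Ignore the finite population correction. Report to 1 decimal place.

N = 47394. Term for each stratum: Wₕ²sₕ²/nₕ.
Var(x̄_st) = 19327.9029 + 36678.4325 + 14937.7931 = 70944.1286 → 70944.1.

70944.1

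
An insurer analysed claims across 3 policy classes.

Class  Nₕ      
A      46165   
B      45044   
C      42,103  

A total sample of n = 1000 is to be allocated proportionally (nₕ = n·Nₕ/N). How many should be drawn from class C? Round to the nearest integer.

Share of class C = 42103/133312 = 0.31582.
Allocate 1000 × 0.31582 = 315.823... → 316.

316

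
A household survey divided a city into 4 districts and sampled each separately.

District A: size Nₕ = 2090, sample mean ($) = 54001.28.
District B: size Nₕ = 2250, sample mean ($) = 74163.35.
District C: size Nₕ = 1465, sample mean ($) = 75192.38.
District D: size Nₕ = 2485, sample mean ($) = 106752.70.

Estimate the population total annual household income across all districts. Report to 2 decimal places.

655167508.90

A: 2090·54001.28 = 112862675.2
B: 2250·74163.35 = 166867537.5
C: 1465·75192.38 = 110156836.7
D: 2485·106752.70 = 265280459.5
τ̂ = Σ Nₕx̄ₕ = 655167508.90.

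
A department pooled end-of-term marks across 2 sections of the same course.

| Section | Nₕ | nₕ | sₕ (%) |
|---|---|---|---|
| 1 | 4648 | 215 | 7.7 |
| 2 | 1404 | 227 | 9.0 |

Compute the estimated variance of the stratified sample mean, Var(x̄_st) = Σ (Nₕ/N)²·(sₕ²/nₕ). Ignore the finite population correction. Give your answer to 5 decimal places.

0.18186

N = 6052. Term for each stratum: Wₕ²sₕ²/nₕ.
Var(x̄_st) = 0.16265874 + 0.01920417 = 0.18186290 → 0.18186.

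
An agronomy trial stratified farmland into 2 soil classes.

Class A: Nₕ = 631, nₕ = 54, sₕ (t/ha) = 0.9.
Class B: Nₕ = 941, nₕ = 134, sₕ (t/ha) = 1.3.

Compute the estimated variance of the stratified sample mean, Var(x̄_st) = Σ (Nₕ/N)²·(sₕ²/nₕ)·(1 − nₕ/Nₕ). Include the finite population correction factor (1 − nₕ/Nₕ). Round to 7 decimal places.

N = 1572. Term for each stratum: Wₕ²sₕ²/nₕ·(1−nₕ/Nₕ).
Var(x̄_st) = 0.0022099953 + 0.0038756092 = 0.0060856045 → 0.0060856.

0.0060856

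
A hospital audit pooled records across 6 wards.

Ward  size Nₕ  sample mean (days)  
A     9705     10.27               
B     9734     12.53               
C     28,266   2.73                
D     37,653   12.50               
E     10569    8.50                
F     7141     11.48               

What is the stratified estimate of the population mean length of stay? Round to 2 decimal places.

N = 103068; weights Wₕ = Nₕ/N = (0.0942, 0.0944, 0.2742, 0.3653, 0.1025, 0.0693).
x̄_st = Σ Wₕ·x̄ₕ = 0.0942·10.27 + 0.0944·12.53 + 0.2742·2.73 + 0.3653·12.50 + 0.1025·8.50 + 0.0693·11.48 ≈ 9.1326...
→ 9.13.

9.13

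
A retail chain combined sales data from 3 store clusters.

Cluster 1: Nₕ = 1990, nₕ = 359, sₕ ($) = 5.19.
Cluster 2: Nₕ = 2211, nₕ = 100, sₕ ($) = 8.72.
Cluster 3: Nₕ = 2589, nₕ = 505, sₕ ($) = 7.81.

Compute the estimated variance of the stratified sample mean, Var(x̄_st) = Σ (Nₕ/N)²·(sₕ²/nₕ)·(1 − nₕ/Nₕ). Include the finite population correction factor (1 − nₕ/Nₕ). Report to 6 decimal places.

0.096396

N = 6790. Term for each stratum: Wₕ²sₕ²/nₕ·(1−nₕ/Nₕ).
Var(x̄_st) = 0.005282114 + 0.076978669 + 0.014135166 = 0.096395949 → 0.096396.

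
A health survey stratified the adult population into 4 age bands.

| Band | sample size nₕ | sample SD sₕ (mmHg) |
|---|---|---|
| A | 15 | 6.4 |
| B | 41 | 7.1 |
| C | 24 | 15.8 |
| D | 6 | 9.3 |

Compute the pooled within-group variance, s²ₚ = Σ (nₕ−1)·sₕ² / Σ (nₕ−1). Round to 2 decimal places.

Degrees of freedom: 14 + 40 + 23 + 5 = 82.
Σ(nₕ−1)sₕ² = 14·40.96 + 40·50.41 + 23·249.64 + 5·86.49 = 8764.01.
s²ₚ = 8764.01 / 82 = 106.8782... → 106.88.

106.88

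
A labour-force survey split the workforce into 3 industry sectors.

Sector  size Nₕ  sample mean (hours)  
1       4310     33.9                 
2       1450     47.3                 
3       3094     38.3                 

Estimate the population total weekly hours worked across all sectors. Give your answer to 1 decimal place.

Estimate total by summing Nₕ·x̄ₕ over strata.
4310·33.9 + 1450·47.3 + 3094·38.3 = 146109 + 68585 + 118500.2 = 333194.2.

333194.2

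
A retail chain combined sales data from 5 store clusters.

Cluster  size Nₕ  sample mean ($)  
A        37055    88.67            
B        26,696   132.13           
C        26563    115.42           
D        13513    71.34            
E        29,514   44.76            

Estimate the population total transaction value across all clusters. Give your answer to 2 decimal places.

Population total = Σ Nₕ·x̄ₕ (each stratum's size times its mean).
37055·88.67 + 26696·132.13 + 26563·115.42 + 13513·71.34 + 29514·44.76 = 3285666.85 + 3527342.48 + 3065901.46 + 964017.42 + 1321046.64 = 12163974.85.

12163974.85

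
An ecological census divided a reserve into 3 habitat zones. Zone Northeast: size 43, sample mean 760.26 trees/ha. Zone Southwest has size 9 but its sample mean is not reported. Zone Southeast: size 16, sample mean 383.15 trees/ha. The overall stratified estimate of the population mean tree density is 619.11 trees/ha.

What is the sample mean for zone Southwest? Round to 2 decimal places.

364.21

N = 43 + 9 + 16 = 68.
Overall total = μ·N = 619.11·68 = 42099.48.
Subtract the known strata: 43·760.26 + 16·383.15 = 38821.58.
Remaining total for zone Southwest: 42099.48 − 38821.58 = 3277.9.
Divide by its size: 3277.9 / 9 = 364.2111... → 364.21.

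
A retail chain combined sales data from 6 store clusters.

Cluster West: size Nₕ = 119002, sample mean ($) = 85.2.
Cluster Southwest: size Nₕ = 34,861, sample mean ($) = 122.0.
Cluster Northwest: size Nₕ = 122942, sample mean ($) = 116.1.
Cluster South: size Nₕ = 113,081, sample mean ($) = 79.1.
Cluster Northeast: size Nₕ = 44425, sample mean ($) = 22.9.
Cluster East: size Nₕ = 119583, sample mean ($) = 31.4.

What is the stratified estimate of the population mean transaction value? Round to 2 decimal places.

76.52

N = 119002 + 34861 + 122942 + 113081 + 44425 + 119583 = 553894.
Weight each subgroup mean by Nₕ/N and sum.
Σ Nₕx̄ₕ = 119002·85.2 + 34861·122.0 + 122942·116.1 + 113081·79.1 + 44425·22.9 + 119583·31.4 = 10138970.4 + 4253042 + 14273566.2 + 8944707.1 + 1017332.5 + 3754906.2 = 42382524.4.
Divide by N: 42382524.4 / 553894 = 76.5174... → 76.52.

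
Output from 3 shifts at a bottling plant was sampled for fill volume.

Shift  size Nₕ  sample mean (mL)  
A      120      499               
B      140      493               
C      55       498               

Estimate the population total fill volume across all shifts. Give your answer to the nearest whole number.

156290

A: 120·499 = 59880
B: 140·493 = 69020
C: 55·498 = 27390
τ̂ = Σ Nₕx̄ₕ = 156290.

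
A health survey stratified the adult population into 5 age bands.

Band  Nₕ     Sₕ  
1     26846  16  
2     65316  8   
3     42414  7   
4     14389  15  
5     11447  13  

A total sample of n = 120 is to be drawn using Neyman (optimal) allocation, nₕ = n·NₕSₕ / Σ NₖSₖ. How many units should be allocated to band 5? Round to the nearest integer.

Σ NₕSₕ = 26846·16 + 65316·8 + 42414·7 + 14389·15 + 11447·13 = 1613608.
Share for 5: 148811/1613608 = 0.09222.
n_5 = 120 × 0.09222 = 11.067... → 11.

11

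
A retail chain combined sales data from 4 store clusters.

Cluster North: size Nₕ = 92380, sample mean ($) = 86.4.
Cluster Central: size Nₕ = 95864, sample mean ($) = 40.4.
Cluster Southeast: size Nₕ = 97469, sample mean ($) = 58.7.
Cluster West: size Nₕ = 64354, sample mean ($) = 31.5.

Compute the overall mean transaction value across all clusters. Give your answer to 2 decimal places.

N = 92380 + 95864 + 97469 + 64354 = 350067.
The stratified mean weights each stratum mean by its population share Nₕ/N.
Σ Nₕx̄ₕ = 92380·86.4 + 95864·40.4 + 97469·58.7 + 64354·31.5 = 7981632 + 3872905.6 + 5721430.3 + 2027151 = 19603118.9.
Divide by N: 19603118.9 / 350067 = 55.9982... → 56.00.

56.00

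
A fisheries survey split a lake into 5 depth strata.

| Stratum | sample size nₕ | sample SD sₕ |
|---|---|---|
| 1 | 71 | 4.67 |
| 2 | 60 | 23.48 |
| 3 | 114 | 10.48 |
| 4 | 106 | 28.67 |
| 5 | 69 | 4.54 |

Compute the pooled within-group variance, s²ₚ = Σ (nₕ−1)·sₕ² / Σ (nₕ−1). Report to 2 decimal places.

Degrees of freedom: 70 + 59 + 113 + 105 + 68 = 415.
Σ(nₕ−1)sₕ² = 70·21.8089 + 59·551.3104 + 113·109.8304 + 105·821.9689 + 68·20.6116 = 134173.0951.
s²ₚ = 134173.0951 / 415 = 323.3087... → 323.31.

323.31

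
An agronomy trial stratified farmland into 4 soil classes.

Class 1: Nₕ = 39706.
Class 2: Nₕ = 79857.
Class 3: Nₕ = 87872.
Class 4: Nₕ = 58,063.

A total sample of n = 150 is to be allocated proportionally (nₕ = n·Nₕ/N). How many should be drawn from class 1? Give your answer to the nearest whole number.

Share of class 1 = 39706/265498 = 0.14955.
Allocate 150 × 0.14955 = 22.433... → 22.

22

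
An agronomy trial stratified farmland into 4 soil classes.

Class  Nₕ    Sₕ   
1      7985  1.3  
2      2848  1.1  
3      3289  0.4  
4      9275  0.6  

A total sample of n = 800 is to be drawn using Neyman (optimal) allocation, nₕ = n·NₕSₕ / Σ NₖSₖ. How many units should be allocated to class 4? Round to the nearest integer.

218

Σ NₕSₕ = 7985·1.3 + 2848·1.1 + 3289·0.4 + 9275·0.6 = 20393.9.
Share for 4: 5565/20393.9 = 0.27288.
n_4 = 800 × 0.27288 = 218.301... → 218.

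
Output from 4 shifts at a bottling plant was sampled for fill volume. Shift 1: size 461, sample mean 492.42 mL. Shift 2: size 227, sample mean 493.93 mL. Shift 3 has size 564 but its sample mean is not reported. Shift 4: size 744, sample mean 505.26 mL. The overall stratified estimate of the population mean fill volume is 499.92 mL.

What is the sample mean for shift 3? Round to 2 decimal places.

501.42

N = 461 + 227 + 564 + 744 = 1996.
Overall total = μ·N = 499.92·1996 = 997840.32.
Subtract the known strata: 461·492.42 + 227·493.93 + 744·505.26 = 715041.17.
Remaining total for shift 3: 997840.32 − 715041.17 = 282799.15.
Divide by its size: 282799.15 / 564 = 501.4169... → 501.42.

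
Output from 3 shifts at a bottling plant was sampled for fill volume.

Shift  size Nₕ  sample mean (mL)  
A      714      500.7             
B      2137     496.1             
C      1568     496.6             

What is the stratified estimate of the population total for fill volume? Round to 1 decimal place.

2196334.3

Population total = Σ Nₕ·x̄ₕ (each stratum's size times its mean).
714·500.7 + 2137·496.1 + 1568·496.6 = 357499.8 + 1060165.7 + 778668.8 = 2196334.3.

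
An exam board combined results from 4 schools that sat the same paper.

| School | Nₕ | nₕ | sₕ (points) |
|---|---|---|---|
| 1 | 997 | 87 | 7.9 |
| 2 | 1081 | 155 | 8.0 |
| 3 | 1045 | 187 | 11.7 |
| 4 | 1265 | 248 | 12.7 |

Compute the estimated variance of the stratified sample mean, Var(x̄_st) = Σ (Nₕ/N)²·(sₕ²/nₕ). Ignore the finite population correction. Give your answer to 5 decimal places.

N = 4388. Term for each stratum: Wₕ²sₕ²/nₕ.
Var(x̄_st) = 0.03703327 + 0.02505916 + 0.04151733 + 0.05405098 = 0.15766074 → 0.15766.

0.15766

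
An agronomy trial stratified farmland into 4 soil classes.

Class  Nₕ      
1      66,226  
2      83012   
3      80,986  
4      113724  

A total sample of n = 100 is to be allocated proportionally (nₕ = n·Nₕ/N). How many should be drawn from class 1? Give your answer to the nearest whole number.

Share of class 1 = 66226/343948 = 0.19255.
Allocate 100 × 0.19255 = 19.255... → 19.

19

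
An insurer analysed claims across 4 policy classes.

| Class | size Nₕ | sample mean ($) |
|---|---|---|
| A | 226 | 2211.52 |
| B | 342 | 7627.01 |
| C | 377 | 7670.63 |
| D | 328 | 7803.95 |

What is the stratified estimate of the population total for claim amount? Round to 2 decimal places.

Population total = Σ Nₕ·x̄ₕ (each stratum's size times its mean).
226·2211.52 + 342·7627.01 + 377·7670.63 + 328·7803.95 = 499803.52 + 2608437.42 + 2891827.51 + 2559695.6 = 8559764.05.

8559764.05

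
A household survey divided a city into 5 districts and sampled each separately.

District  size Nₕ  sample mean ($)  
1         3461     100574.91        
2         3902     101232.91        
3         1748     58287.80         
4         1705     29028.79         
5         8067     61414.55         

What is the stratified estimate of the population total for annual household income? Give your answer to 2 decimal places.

Population total = Σ Nₕ·x̄ₕ (each stratum's size times its mean).
3461·100574.91 + 3902·101232.91 + 1748·58287.80 + 1705·29028.79 + 8067·61414.55 = 348089763.51 + 395010814.82 + 101887074.4 + 49494086.95 + 495431174.85 = 1389912914.53.

1389912914.53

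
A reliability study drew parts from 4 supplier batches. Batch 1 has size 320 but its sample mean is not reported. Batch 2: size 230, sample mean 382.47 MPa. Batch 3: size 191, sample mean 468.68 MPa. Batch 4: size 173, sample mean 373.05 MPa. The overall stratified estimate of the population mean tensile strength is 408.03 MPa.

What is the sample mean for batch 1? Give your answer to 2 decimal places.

N = 320 + 230 + 191 + 173 = 914.
Overall total = μ·N = 408.03·914 = 372939.42.
Subtract the known strata: 230·382.47 + 191·468.68 + 173·373.05 = 242023.63.
Remaining total for batch 1: 372939.42 − 242023.63 = 130915.79.
Divide by its size: 130915.79 / 320 = 409.1118... → 409.11.

409.11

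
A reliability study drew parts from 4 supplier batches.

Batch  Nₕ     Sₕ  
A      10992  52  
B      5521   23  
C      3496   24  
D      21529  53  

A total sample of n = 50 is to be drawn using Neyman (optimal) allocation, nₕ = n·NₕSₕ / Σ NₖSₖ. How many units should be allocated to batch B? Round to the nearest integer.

Σ NₕSₕ = 10992·52 + 5521·23 + 3496·24 + 21529·53 = 1923508.
Share for B: 126983/1923508 = 0.06602.
n_B = 50 × 0.06602 = 3.301... → 3.

3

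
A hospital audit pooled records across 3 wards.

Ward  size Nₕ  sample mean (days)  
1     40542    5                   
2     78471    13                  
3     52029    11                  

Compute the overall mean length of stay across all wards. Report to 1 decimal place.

x̄_st = (Σ Nₕx̄ₕ) / (Σ Nₕ) = (40542·5 + 78471·13 + 52029·11) / 171042
= 1795152 / 171042 = 10.495... → 10.5.

10.5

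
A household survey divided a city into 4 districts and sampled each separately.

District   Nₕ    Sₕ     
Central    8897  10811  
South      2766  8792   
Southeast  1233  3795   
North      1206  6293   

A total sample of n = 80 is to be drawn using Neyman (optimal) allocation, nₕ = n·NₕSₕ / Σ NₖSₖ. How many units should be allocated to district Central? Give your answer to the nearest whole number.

58

Central: NₕSₕ = 8897·10811 = 96185467
South: NₕSₕ = 2766·8792 = 24318672
Southeast: NₕSₕ = 1233·3795 = 4679235
North: NₕSₕ = 1206·6293 = 7589358
Σ NₕSₕ = 132772732.
n_Central = 80·96185467/132772732 = 57.955... → 58.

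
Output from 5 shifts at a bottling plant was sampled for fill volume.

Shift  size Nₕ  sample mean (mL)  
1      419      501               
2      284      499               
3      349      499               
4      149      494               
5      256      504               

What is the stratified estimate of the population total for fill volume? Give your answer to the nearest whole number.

Estimate total by summing Nₕ·x̄ₕ over strata.
419·501 + 284·499 + 349·499 + 149·494 + 256·504 = 209919 + 141716 + 174151 + 73606 + 129024 = 728416.

728416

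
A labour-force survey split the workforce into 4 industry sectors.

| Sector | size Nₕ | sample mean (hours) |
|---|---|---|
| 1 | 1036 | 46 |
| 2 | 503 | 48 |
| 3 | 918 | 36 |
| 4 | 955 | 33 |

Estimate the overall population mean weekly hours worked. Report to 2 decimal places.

N = 1036 + 503 + 918 + 955 = 3412.
The stratified mean weights each stratum mean by its population share Nₕ/N.
Σ Nₕx̄ₕ = 1036·46 + 503·48 + 918·36 + 955·33 = 47656 + 24144 + 33048 + 31515 = 136363.
Divide by N: 136363 / 3412 = 39.9657... → 39.97.

39.97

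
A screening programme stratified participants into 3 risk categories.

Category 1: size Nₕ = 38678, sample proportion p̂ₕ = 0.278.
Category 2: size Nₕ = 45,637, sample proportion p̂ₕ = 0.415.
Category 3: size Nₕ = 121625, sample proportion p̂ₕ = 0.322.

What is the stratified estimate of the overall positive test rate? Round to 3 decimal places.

N = 38678 + 45637 + 121625 = 205940.
Overall proportion = Σ (Nₕ/N)·p̂ₕ.
Σ Nₕp̂ₕ = 10752.484 + 18939.355 + 39163.25 = 68855.089.
68855.089 / 205940 = 0.33435... → 0.334.

0.334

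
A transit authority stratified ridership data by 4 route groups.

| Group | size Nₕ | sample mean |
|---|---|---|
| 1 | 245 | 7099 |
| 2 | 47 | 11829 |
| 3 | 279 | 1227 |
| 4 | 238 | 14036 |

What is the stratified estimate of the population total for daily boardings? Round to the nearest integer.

1: 245·7099 = 1739255
2: 47·11829 = 555963
3: 279·1227 = 342333
4: 238·14036 = 3340568
τ̂ = Σ Nₕx̄ₕ = 5978119.

5978119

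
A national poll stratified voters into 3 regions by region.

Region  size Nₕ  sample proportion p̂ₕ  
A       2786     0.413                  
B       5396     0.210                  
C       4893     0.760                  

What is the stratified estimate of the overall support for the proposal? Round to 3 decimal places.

Wₕ = Nₕ/N with N = 13075: 0.2131, 0.4127, 0.3742.
p̂_st = 0.2131·0.413 + 0.4127·0.210 + 0.3742·0.760 ≈ 0.45908... → 0.459.

0.459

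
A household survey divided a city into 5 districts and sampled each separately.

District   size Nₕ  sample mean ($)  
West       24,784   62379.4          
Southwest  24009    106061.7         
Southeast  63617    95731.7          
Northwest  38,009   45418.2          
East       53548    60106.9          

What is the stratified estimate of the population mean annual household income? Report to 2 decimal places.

N = 203967; weights Wₕ = Nₕ/N = (0.1215, 0.1177, 0.3119, 0.1863, 0.2625).
x̄_st = Σ Wₕ·x̄ₕ = 0.1215·62379.4 + 0.1177·106061.7 + 0.3119·95731.7 + 0.1863·45418.2 + 0.2625·60106.9 ≈ 74166.4809...
→ 74166.48.

74166.48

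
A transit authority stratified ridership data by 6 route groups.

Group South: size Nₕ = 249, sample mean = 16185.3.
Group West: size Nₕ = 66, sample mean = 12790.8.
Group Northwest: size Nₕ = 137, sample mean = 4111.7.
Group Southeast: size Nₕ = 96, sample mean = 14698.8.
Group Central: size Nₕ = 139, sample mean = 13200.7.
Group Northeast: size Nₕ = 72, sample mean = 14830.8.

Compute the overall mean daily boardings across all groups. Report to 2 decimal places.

x̄_st = (Σ Nₕx̄ₕ) / (Σ Nₕ) = (249·16185.3 + 66·12790.8 + 137·4111.7 + 96·14698.8 + 139·13200.7 + 72·14830.8) / 759
= 9751435.1 / 759 = 12847.7406... → 12847.74.

12847.74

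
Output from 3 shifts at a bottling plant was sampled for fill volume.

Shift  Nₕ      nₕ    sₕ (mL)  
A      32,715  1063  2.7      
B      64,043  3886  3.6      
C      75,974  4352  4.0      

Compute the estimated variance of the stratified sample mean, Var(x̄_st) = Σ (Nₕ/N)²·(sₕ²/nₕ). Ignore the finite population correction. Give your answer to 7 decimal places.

0.0014157

N = 172732. Term for each stratum: Wₕ²sₕ²/nₕ.
Var(x̄_st) = 0.0002460042 + 0.0004584584 + 0.0007112389 = 0.0014157015 → 0.0014157.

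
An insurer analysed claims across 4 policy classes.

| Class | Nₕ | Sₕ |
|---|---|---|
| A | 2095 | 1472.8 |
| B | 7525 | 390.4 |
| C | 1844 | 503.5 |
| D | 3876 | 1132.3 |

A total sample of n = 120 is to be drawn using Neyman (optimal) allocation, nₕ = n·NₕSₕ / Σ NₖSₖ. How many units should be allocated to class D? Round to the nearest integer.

Σ NₕSₕ = 2095·1472.8 + 7525·390.4 + 1844·503.5 + 3876·1132.3 = 11340524.8.
Share for D: 4388794.8/11340524.8 = 0.38700.
n_D = 120 × 0.38700 = 46.440... → 46.

46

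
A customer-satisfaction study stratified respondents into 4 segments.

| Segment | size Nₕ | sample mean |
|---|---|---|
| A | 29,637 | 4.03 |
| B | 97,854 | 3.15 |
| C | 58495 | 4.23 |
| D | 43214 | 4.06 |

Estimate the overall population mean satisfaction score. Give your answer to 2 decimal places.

N = 229200; weights Wₕ = Nₕ/N = (0.1293, 0.4269, 0.2552, 0.1885).
x̄_st = Σ Wₕ·x̄ₕ = 0.1293·4.03 + 0.4269·3.15 + 0.2552·4.23 + 0.1885·4.06 ≈ 3.7110...
→ 3.71.

3.71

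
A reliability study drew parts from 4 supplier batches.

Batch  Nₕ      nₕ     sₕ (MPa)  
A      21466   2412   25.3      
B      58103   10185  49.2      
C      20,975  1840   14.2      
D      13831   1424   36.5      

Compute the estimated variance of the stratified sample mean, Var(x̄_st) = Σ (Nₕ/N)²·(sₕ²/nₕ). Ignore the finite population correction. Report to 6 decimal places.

0.088049

N = 114375. Term for each stratum: Wₕ²sₕ²/nₕ.
Var(x̄_st) = 0.009347679 + 0.061334393 + 0.003685535 + 0.013681090 = 0.088048697 → 0.088049.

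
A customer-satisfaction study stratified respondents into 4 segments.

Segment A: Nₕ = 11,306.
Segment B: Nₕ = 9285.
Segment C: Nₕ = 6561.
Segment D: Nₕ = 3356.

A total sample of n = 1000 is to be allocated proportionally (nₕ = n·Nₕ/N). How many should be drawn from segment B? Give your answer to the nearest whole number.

Share of segment B = 9285/30508 = 0.30435.
Allocate 1000 × 0.30435 = 304.346... → 304.

304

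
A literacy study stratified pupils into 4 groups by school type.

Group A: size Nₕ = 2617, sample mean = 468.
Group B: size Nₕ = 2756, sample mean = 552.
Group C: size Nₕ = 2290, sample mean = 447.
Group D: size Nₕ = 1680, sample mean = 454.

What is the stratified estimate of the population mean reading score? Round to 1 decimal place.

N = 2617 + 2756 + 2290 + 1680 = 9343.
Weight each subgroup mean by Nₕ/N and sum.
Σ Nₕx̄ₕ = 2617·468 + 2756·552 + 2290·447 + 1680·454 = 1224756 + 1521312 + 1023630 + 762720 = 4532418.
Divide by N: 4532418 / 9343 = 485.114... → 485.1.

485.1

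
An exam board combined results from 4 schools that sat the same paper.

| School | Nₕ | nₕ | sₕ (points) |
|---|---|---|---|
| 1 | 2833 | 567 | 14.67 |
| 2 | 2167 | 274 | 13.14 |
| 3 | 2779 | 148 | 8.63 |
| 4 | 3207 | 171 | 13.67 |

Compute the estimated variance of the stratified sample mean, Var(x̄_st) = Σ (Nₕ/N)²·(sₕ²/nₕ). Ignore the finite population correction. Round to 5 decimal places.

N = 10986; Wₕ = Nₕ/N.
school 1: (2833/10986)²·14.67²/567 = 0.02524010
school 2: (2167/10986)²·13.14²/274 = 0.02451765
school 3: (2779/10986)²·8.63²/148 = 0.03220014
school 4: (3207/10986)²·13.67²/171 = 0.09312358
Sum = 0.17508147 → 0.17508.

0.17508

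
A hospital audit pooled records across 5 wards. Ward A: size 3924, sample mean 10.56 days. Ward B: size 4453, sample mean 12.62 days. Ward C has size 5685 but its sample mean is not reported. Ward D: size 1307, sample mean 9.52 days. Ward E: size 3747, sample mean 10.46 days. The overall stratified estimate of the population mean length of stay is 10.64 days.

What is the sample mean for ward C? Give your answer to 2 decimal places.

9.52

N = 3924 + 4453 + 5685 + 1307 + 3747 = 19116.
Overall total = μ·N = 10.64·19116 = 203394.24.
Subtract the known strata: 3924·10.56 + 4453·12.62 + 1307·9.52 + 3747·10.46 = 149270.56.
Remaining total for ward C: 203394.24 − 149270.56 = 54123.68.
Divide by its size: 54123.68 / 5685 = 9.5204... → 9.52.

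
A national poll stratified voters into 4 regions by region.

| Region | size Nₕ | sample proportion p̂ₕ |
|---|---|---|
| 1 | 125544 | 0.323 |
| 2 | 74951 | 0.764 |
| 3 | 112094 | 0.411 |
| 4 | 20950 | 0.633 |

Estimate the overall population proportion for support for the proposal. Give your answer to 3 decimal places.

N = 125544 + 74951 + 112094 + 20950 = 333539.
Overall proportion = Σ (Nₕ/N)·p̂ₕ.
Σ Nₕp̂ₕ = 40550.712 + 57262.564 + 46070.634 + 13261.35 = 157145.26.
157145.26 / 333539 = 0.47115... → 0.471.

0.471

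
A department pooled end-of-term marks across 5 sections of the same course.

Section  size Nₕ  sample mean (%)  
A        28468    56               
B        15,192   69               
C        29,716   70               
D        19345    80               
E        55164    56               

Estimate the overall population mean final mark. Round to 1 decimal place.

63.3

N = 28468 + 15192 + 29716 + 19345 + 55164 = 147885.
Overall mean = Σ (Nₕ/N)·x̄ₕ — weight by population share, not a simple average.
Σ Nₕx̄ₕ = 28468·56 + 15192·69 + 29716·70 + 19345·80 + 55164·56 = 1594208 + 1048248 + 2080120 + 1547600 + 3089184 = 9359360.
Divide by N: 9359360 / 147885 = 63.288... → 63.3.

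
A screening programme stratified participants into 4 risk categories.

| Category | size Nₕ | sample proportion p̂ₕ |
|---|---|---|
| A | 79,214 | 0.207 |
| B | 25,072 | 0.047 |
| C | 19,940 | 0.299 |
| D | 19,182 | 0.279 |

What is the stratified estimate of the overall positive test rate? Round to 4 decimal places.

Wₕ = Nₕ/N with N = 143408: 0.5524, 0.1748, 0.1390, 0.1338.
p̂_st = 0.5524·0.207 + 0.1748·0.047 + 0.1390·0.299 + 0.1338·0.279 ≈ 0.201450... → 0.2014.

0.2014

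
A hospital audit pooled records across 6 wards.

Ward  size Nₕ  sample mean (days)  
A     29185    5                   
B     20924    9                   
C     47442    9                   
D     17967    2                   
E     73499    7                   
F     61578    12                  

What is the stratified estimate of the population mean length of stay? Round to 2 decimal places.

8.18

N = 250595; weights Wₕ = Nₕ/N = (0.1165, 0.0835, 0.1893, 0.0717, 0.2933, 0.2457).
x̄_st = Σ Wₕ·x̄ₕ = 0.1165·5 + 0.0835·9 + 0.1893·9 + 0.0717·2 + 0.2933·7 + 0.2457·12 ≈ 8.1829...
→ 8.18.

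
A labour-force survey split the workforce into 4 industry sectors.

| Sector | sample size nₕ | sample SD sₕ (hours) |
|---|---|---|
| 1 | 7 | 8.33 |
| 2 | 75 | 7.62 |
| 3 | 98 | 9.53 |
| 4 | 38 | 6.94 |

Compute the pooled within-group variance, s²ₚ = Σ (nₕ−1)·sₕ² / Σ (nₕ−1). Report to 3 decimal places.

1: (7−1)·8.33² = 6·69.3889 = 416.3334
2: (75−1)·7.62² = 74·58.0644 = 4296.7656
3: (98−1)·9.53² = 97·90.8209 = 8809.6273
4: (38−1)·6.94² = 37·48.1636 = 1782.0532
Numerator = 15304.7795; denominator = Σ(nₕ−1) = 214.
s²ₚ = 15304.7795/214 = 71.51766... → 71.518.

71.518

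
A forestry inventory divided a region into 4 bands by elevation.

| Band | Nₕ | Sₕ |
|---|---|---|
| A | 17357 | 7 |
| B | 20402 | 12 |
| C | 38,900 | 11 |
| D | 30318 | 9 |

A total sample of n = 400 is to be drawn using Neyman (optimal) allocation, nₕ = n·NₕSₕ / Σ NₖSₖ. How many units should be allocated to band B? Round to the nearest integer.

92

A: NₕSₕ = 17357·7 = 121499
B: NₕSₕ = 20402·12 = 244824
C: NₕSₕ = 38900·11 = 427900
D: NₕSₕ = 30318·9 = 272862
Σ NₕSₕ = 1067085.
n_B = 400·244824/1067085 = 91.773... → 92.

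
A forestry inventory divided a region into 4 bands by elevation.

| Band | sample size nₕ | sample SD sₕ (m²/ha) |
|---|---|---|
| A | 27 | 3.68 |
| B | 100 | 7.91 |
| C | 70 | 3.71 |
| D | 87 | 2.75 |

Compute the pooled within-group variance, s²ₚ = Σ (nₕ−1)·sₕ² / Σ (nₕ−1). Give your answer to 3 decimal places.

Degrees of freedom: 26 + 99 + 69 + 86 = 280.
Σ(nₕ−1)sₕ² = 26·13.5424 + 99·62.5681 + 69·13.7641 + 86·7.5625 = 8146.4422.
s²ₚ = 8146.4422 / 280 = 29.09444... → 29.094.

29.094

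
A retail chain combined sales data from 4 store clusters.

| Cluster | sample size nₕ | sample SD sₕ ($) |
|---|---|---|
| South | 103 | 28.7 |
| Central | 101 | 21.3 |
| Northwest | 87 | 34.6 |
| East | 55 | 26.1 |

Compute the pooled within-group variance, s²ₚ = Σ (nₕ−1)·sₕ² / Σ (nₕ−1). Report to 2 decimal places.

Degrees of freedom: 102 + 100 + 86 + 54 = 342.
Σ(nₕ−1)sₕ² = 102·823.69 + 100·453.69 + 86·1197.16 + 54·681.21 = 269126.48.
s²ₚ = 269126.48 / 342 = 786.9195... → 786.92.

786.92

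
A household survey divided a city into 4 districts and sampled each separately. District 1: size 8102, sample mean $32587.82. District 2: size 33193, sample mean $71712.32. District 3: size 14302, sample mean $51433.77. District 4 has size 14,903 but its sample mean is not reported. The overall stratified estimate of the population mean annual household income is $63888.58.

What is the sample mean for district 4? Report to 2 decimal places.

75432.17

N = 8102 + 33193 + 14302 + 14903 = 70500.
Overall total = μ·N = 63888.58·70500 = 4504144890.
Subtract the known strata: 8102·32587.82 + 33193·71712.32 + 14302·51433.77 = 3379979333.94.
Remaining total for district 4: 4504144890 − 3379979333.94 = 1124165556.06.
Divide by its size: 1124165556.06 / 14903 = 75432.1651... → 75432.17.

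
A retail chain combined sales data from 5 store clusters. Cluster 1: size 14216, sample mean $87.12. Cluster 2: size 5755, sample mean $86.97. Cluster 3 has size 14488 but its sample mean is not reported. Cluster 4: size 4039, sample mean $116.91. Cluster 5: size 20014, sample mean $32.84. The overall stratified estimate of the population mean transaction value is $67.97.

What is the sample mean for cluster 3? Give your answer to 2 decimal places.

N = 14216 + 5755 + 14488 + 4039 + 20014 = 58512.
Overall total = μ·N = 67.97·58512 = 3977060.64.
Subtract the known strata: 14216·87.12 + 5755·86.97 + 4039·116.91 + 20014·32.84 = 2868469.52.
Remaining total for cluster 3: 3977060.64 − 2868469.52 = 1108591.12.
Divide by its size: 1108591.12 / 14488 = 76.5179... → 76.52.

76.52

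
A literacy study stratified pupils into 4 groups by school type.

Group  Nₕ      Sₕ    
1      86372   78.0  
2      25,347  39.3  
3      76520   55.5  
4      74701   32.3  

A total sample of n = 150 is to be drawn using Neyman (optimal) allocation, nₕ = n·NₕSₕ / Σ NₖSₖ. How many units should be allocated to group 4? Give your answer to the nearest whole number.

1: NₕSₕ = 86372·78.0 = 6737016
2: NₕSₕ = 25347·39.3 = 996137.1
3: NₕSₕ = 76520·55.5 = 4246860
4: NₕSₕ = 74701·32.3 = 2412842.3
Σ NₕSₕ = 14392855.4.
n_4 = 150·2412842.3/14392855.4 = 25.146... → 25.

25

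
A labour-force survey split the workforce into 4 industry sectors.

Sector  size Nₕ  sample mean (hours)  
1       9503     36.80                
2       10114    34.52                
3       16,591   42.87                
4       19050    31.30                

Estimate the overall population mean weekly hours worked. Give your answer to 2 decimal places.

36.31

x̄_st = (Σ Nₕx̄ₕ) / (Σ Nₕ) = (9503·36.80 + 10114·34.52 + 16591·42.87 + 19050·31.30) / 55258
= 2006366.85 / 55258 = 36.3091... → 36.31.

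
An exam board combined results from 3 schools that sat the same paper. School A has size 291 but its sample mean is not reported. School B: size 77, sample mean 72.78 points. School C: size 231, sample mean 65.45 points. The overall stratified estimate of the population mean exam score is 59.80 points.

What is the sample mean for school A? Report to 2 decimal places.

Σ Nₕx̄ₕ = N·μ, so 291·x̄_A = 599·59.80 − (77·72.78 + 231·65.45).
= 35820.2 − 20723.01 = 15097.19.
x̄_A = 15097.19 / 291 = 51.8804... → 51.88.

51.88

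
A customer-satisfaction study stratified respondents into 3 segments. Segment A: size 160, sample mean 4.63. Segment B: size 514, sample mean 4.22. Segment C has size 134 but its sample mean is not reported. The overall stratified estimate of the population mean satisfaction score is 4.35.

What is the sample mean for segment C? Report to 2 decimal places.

Σ Nₕx̄ₕ = N·μ, so 134·x̄_C = 808·4.35 − (160·4.63 + 514·4.22).
= 3514.8 − 2909.88 = 604.92.
x̄_C = 604.92 / 134 = 4.5143... → 4.51.

4.51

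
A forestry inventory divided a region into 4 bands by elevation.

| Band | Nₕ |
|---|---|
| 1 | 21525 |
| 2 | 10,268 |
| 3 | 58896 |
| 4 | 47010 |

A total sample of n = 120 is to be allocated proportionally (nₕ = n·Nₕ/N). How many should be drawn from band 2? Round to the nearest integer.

9

Share of band 2 = 10268/137699 = 0.07457.
Allocate 120 × 0.07457 = 8.948... → 9.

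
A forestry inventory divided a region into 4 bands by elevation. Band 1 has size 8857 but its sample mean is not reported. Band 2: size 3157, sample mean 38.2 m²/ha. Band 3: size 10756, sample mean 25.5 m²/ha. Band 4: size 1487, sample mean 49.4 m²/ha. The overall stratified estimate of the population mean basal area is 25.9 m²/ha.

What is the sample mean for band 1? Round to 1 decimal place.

N = 8857 + 3157 + 10756 + 1487 = 24257.
Overall total = μ·N = 25.9·24257 = 628256.3.
Subtract the known strata: 3157·38.2 + 10756·25.5 + 1487·49.4 = 468333.2.
Remaining total for band 1: 628256.3 − 468333.2 = 159923.1.
Divide by its size: 159923.1 / 8857 = 18.056... → 18.1.

18.1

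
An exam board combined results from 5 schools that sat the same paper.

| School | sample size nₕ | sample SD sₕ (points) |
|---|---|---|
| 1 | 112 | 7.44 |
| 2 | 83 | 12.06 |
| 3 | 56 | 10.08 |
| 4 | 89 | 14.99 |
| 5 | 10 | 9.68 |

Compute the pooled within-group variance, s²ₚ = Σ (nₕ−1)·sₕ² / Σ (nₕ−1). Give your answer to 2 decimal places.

Degrees of freedom: 111 + 82 + 55 + 88 + 9 = 345.
Σ(nₕ−1)sₕ² = 111·55.3536 + 82·145.4436 + 55·101.6064 + 88·224.7001 + 9·93.7024 = 44275.9072.
s²ₚ = 44275.9072 / 345 = 128.3360... → 128.34.

128.34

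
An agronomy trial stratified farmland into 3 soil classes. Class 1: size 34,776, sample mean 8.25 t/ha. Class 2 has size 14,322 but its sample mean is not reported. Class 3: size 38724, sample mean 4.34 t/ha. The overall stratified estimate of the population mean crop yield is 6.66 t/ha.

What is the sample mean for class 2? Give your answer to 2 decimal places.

9.07

N = 34776 + 14322 + 38724 = 87822.
Overall total = μ·N = 6.66·87822 = 584894.52.
Subtract the known strata: 34776·8.25 + 38724·4.34 = 454964.16.
Remaining total for class 2: 584894.52 − 454964.16 = 129930.36.
Divide by its size: 129930.36 / 14322 = 9.0721... → 9.07.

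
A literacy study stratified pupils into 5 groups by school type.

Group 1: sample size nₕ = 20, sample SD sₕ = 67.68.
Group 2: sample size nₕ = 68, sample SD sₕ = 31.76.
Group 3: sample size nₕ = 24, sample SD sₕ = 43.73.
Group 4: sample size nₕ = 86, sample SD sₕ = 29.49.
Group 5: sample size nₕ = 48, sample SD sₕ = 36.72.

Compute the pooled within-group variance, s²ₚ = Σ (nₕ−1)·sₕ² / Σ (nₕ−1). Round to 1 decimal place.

1393.7

1: (20−1)·67.68² = 19·4580.5824 = 87031.0656
2: (68−1)·31.76² = 67·1008.6976 = 67582.7392
3: (24−1)·43.73² = 23·1912.3129 = 43983.1967
4: (86−1)·29.49² = 85·869.6601 = 73921.1085
5: (48−1)·36.72² = 47·1348.3584 = 63372.8448
Numerator = 335890.9548; denominator = Σ(nₕ−1) = 241.
s²ₚ = 335890.9548/241 = 1393.738... → 1393.7.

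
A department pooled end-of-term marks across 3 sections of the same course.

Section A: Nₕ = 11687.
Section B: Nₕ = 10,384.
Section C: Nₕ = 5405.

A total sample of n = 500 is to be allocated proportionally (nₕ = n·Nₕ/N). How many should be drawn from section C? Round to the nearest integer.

98

Share of section C = 5405/27476 = 0.19672.
Allocate 500 × 0.19672 = 98.359... → 98.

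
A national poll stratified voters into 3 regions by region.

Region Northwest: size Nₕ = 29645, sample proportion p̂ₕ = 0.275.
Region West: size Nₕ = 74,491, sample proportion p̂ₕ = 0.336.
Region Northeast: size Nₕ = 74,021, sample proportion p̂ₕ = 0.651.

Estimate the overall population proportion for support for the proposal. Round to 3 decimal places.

0.457

N = 29645 + 74491 + 74021 = 178157.
Overall proportion = Σ (Nₕ/N)·p̂ₕ.
Σ Nₕp̂ₕ = 8152.375 + 25028.976 + 48187.671 = 81369.022.
81369.022 / 178157 = 0.45673... → 0.457.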